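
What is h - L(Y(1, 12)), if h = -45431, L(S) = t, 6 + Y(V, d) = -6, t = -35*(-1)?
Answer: -45466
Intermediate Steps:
t = 35
Y(V, d) = -12 (Y(V, d) = -6 - 6 = -12)
L(S) = 35
h - L(Y(1, 12)) = -45431 - 1*35 = -45431 - 35 = -45466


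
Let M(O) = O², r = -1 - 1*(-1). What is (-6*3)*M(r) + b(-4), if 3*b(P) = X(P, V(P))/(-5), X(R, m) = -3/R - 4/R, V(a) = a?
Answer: -7/60 ≈ -0.11667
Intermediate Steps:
r = 0 (r = -1 + 1 = 0)
X(R, m) = -7/R
b(P) = 7/(15*P) (b(P) = (-7/P/(-5))/3 = (-7/P*(-⅕))/3 = (7/(5*P))/3 = 7/(15*P))
(-6*3)*M(r) + b(-4) = -6*3*0² + (7/15)/(-4) = -18*0 + (7/15)*(-¼) = 0 - 7/60 = -7/60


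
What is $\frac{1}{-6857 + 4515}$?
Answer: $- \frac{1}{2342} \approx -0.00042699$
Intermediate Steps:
$\frac{1}{-6857 + 4515} = \frac{1}{-2342} = - \frac{1}{2342}$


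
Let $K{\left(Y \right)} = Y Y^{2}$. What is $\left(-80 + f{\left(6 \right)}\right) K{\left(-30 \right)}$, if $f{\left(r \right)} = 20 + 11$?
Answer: $1323000$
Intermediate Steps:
$K{\left(Y \right)} = Y^{3}$
$f{\left(r \right)} = 31$
$\left(-80 + f{\left(6 \right)}\right) K{\left(-30 \right)} = \left(-80 + 31\right) \left(-30\right)^{3} = \left(-49\right) \left(-27000\right) = 1323000$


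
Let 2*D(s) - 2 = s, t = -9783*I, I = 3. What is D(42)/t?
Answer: -22/29349 ≈ -0.00074960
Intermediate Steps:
t = -29349 (t = -9783*3 = -29349)
D(s) = 1 + s/2
D(42)/t = (1 + (1/2)*42)/(-29349) = (1 + 21)*(-1/29349) = 22*(-1/29349) = -22/29349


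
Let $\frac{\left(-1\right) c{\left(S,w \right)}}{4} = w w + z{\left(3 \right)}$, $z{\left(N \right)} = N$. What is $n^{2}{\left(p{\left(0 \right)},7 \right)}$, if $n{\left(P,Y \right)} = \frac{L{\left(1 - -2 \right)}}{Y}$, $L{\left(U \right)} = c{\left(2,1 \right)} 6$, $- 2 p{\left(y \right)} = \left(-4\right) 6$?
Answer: $\frac{9216}{49} \approx 188.08$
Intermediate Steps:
$p{\left(y \right)} = 12$ ($p{\left(y \right)} = - \frac{\left(-4\right) 6}{2} = \left(- \frac{1}{2}\right) \left(-24\right) = 12$)
$c{\left(S,w \right)} = -12 - 4 w^{2}$ ($c{\left(S,w \right)} = - 4 \left(w w + 3\right) = - 4 \left(w^{2} + 3\right) = - 4 \left(3 + w^{2}\right) = -12 - 4 w^{2}$)
$L{\left(U \right)} = -96$ ($L{\left(U \right)} = \left(-12 - 4 \cdot 1^{2}\right) 6 = \left(-12 - 4\right) 6 = \left(-16\right) 6 = -96$)
$n{\left(P,Y \right)} = - \frac{96}{Y}$
$n^{2}{\left(p{\left(0 \right)},7 \right)} = \left(- \frac{96}{7}\right)^{2} = \frac{9216}{49}$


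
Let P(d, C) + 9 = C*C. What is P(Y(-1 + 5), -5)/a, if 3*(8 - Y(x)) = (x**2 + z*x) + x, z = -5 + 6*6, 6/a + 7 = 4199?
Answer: 33536/3 ≈ 11179.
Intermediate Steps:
a = 3/2096 (a = 6/(-7 + 4199) = 6/4192 = 6*(1/4192) = 3/2096 ≈ 0.0014313)
z = 31 (z = -5 + 36 = 31)
Y(x) = 8 - 32*x/3 - x**2/3 (Y(x) = 8 - ((x**2 + 31*x) + x)/3 = 8 - (x**2 + 32*x)/3 = 8 + (-32*x/3 - x**2/3) = 8 - 32*x/3 - x**2/3)
P(d, C) = -9 + C**2 (P(d, C) = -9 + C*C = -9 + C**2)
P(Y(-1 + 5), -5)/a = (-9 + (-5)**2)/(3/2096) = (-9 + 25)*(2096/3) = 16*(2096/3) = 33536/3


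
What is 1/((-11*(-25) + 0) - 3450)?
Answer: -1/3175 ≈ -0.00031496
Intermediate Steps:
1/((-11*(-25) + 0) - 3450) = 1/((275 + 0) - 3450) = 1/(275 - 3450) = 1/(-3175) = -1/3175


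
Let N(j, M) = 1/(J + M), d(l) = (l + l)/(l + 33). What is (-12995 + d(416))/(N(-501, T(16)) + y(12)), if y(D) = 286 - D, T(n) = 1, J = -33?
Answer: -186685536/3936383 ≈ -47.426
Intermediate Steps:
d(l) = 2*l/(33 + l) (d(l) = (2*l)/(33 + l) = 2*l/(33 + l))
N(j, M) = 1/(-33 + M)
(-12995 + d(416))/(N(-501, T(16)) + y(12)) = (-12995 + 2*416/(33 + 416))/(1/(-33 + 1) + (286 - 1*12)) = (-12995 + 2*416/449)/(1/(-32) + (286 - 12)) = (-12995 + 2*416*(1/449))/(-1/32 + 274) = (-12995 + 832/449)/(8767/32) = -5833923/449*32/8767 = -186685536/3936383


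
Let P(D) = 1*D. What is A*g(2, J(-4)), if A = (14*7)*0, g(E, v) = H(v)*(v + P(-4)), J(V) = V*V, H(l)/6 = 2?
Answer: 0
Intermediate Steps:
H(l) = 12 (H(l) = 6*2 = 12)
P(D) = D
J(V) = V²
g(E, v) = -48 + 12*v (g(E, v) = 12*(v - 4) = 12*(-4 + v) = -48 + 12*v)
A = 0 (A = 98*0 = 0)
A*g(2, J(-4)) = 0*(-48 + 12*(-4)²) = 0*(-48 + 12*16) = 0*(-48 + 192) = 0*144 = 0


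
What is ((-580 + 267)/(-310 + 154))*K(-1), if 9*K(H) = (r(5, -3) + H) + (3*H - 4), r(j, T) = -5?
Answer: -313/108 ≈ -2.8981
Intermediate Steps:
K(H) = -1 + 4*H/9 (K(H) = ((-5 + H) + (3*H - 4))/9 = ((-5 + H) + (-4 + 3*H))/9 = (-9 + 4*H)/9 = -1 + 4*H/9)
((-580 + 267)/(-310 + 154))*K(-1) = ((-580 + 267)/(-310 + 154))*(-1 + (4/9)*(-1)) = (-313/(-156))*(-1 - 4/9) = -313*(-1/156)*(-13/9) = (313/156)*(-13/9) = -313/108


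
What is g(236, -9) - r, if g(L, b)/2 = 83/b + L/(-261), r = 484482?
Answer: -42151696/87 ≈ -4.8450e+5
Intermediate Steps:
g(L, b) = 166/b - 2*L/261 (g(L, b) = 2*(83/b + L/(-261)) = 2*(83/b + L*(-1/261)) = 2*(83/b - L/261) = 166/b - 2*L/261)
g(236, -9) - r = (166/(-9) - 2/261*236) - 1*484482 = (166*(-⅑) - 472/261) - 484482 = (-166/9 - 472/261) - 484482 = -1762/87 - 484482 = -42151696/87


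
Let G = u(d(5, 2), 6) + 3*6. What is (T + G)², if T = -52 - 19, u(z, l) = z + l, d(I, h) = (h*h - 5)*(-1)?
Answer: 2116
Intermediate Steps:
d(I, h) = 5 - h² (d(I, h) = (h² - 5)*(-1) = (-5 + h²)*(-1) = 5 - h²)
u(z, l) = l + z
G = 25 (G = (6 + (5 - 1*2²)) + 3*6 = (6 + (5 - 1*4)) + 18 = (6 + (5 - 4)) + 18 = (6 + 1) + 18 = 7 + 18 = 25)
T = -71
(T + G)² = (-71 + 25)² = (-46)² = 2116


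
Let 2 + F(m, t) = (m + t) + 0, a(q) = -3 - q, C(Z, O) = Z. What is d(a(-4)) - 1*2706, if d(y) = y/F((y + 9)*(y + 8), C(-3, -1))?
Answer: -230009/85 ≈ -2706.0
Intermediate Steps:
F(m, t) = -2 + m + t (F(m, t) = -2 + ((m + t) + 0) = -2 + (m + t) = -2 + m + t)
d(y) = y/(-5 + (8 + y)*(9 + y)) (d(y) = y/(-2 + (y + 9)*(y + 8) - 3) = y/(-2 + (9 + y)*(8 + y) - 3) = y/(-2 + (8 + y)*(9 + y) - 3) = y/(-5 + (8 + y)*(9 + y)))
d(a(-4)) - 1*2706 = (-3 - 1*(-4))/(67 + (-3 - 1*(-4))² + 17*(-3 - 1*(-4))) - 1*2706 = (-3 + 4)/(67 + (-3 + 4)² + 17*(-3 + 4)) - 2706 = 1/(67 + 1² + 17*1) - 2706 = 1/(67 + 1 + 17) - 2706 = 1/85 - 2706 = -230009/85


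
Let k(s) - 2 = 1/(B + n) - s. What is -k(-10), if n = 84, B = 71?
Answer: -1861/155 ≈ -12.006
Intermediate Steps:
k(s) = 311/155 - s (k(s) = 2 + (1/(71 + 84) - s) = 2 + (1/155 - s) = 311/155 - s)
-k(-10) = -(311/155 - 1*(-10)) = -(311/155 + 10) = -1*1861/155 = -1861/155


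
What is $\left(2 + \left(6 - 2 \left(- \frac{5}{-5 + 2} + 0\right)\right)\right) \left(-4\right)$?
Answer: $- \frac{56}{3} \approx -18.667$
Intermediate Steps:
$\left(2 + \left(6 - 2 \left(- \frac{5}{-5 + 2} + 0\right)\right)\right) \left(-4\right) = \left(2 + \left(6 - 2 \left(- \frac{5}{-3} + 0\right)\right)\right) \left(-4\right) = \left(2 + \left(6 - 2 \left(\left(-5\right) \left(- \frac{1}{3}\right) + 0\right)\right)\right) \left(-4\right) = \left(2 + \left(6 - 2 \left(\frac{5}{3} + 0\right)\right)\right) \left(-4\right) = \left(2 + \left(6 - \frac{10}{3}\right)\right) \left(-4\right) = \left(2 + \frac{8}{3}\right) \left(-4\right) = \frac{14}{3} \left(-4\right) = - \frac{56}{3}$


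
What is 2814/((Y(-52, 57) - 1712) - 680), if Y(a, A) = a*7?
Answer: -1407/1378 ≈ -1.0210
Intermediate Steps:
Y(a, A) = 7*a
2814/((Y(-52, 57) - 1712) - 680) = 2814/((7*(-52) - 1712) - 680) = 2814/((-364 - 1712) - 680) = 2814/(-2076 - 680) = 2814/(-2756) = 2814*(-1/2756) = -1407/1378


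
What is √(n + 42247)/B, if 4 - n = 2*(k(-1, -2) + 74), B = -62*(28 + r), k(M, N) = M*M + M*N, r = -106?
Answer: √42097/4836 ≈ 0.042427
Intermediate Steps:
k(M, N) = M² + M*N
B = 4836 (B = -62*(28 - 106) = -62*(-78) = 4836)
n = -150 (n = 4 - 2*(-(-1 - 2) + 74) = 4 - 2*(-1*(-3) + 74) = 4 - 2*(3 + 74) = 4 - 2*77 = 4 - 1*154 = 4 - 154 = -150)
√(n + 42247)/B = √(-150 + 42247)/4836 = √42097*(1/4836) = √42097/4836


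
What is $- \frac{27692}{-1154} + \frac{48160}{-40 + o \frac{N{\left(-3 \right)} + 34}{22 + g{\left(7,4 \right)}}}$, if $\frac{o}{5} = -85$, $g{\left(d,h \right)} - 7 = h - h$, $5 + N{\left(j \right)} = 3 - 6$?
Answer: $- \frac{63680162}{704517} \approx -90.388$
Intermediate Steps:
$N{\left(j \right)} = -8$ ($N{\left(j \right)} = -5 + \left(3 - 6\right) = -5 - 3 = -8$)
$g{\left(d,h \right)} = 7$ ($g{\left(d,h \right)} = 7 + \left(h - h\right) = 7 + 0 = 7$)
$o = -425$ ($o = 5 \left(-85\right) = -425$)
$- \frac{27692}{-1154} + \frac{48160}{-40 + o \frac{N{\left(-3 \right)} + 34}{22 + g{\left(7,4 \right)}}} = - \frac{27692}{-1154} + \frac{48160}{-40 - 425 \frac{-8 + 34}{22 + 7}} = \left(-27692\right) \left(- \frac{1}{1154}\right) + \frac{48160}{-40 - 425 \cdot \frac{26}{29}} = \frac{13846}{577} + \frac{48160}{-40 - 425 \cdot 26 \cdot \frac{1}{29}} = \frac{13846}{577} + \frac{48160}{-40 - \frac{11050}{29}} = \frac{13846}{577} + \frac{48160}{- \frac{12210}{29}} = \frac{13846}{577} + 48160 \left(- \frac{29}{12210}\right) = \frac{13846}{577} - \frac{139664}{1221} = - \frac{63680162}{704517}$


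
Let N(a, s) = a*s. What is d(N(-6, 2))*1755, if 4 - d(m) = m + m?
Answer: 49140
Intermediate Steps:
d(m) = 4 - 2*m (d(m) = 4 - (m + m) = 4 - 2*m)
d(N(-6, 2))*1755 = (4 - (-12)*2)*1755 = (4 - 2*(-12))*1755 = (4 + 24)*1755 = 28*1755 = 49140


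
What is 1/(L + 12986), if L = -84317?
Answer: -1/71331 ≈ -1.4019e-5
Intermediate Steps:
1/(L + 12986) = 1/(-84317 + 12986) = 1/(-71331) = -1/71331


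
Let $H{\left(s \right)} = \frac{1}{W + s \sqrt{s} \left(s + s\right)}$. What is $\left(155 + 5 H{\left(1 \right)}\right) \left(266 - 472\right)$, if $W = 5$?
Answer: $- \frac{224540}{7} \approx -32077.0$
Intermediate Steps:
$H{\left(s \right)} = \frac{1}{5 + 2 s^{\frac{5}{2}}}$ ($H{\left(s \right)} = \frac{1}{5 + s \sqrt{s} \left(s + s\right)} = \frac{1}{5 + s^{\frac{3}{2}} \cdot 2 s} = \frac{1}{5 + 2 s^{\frac{5}{2}}}$)
$\left(155 + 5 H{\left(1 \right)}\right) \left(266 - 472\right) = \left(155 + \frac{5}{5 + 2 \cdot 1^{\frac{5}{2}}}\right) \left(266 - 472\right) = \left(155 + \frac{5}{5 + 2 \cdot 1}\right) \left(-206\right) = \left(155 + \frac{5}{5 + 2}\right) \left(-206\right) = \left(155 + \frac{5}{7}\right) \left(-206\right) = \frac{1090}{7} \left(-206\right) = - \frac{224540}{7}$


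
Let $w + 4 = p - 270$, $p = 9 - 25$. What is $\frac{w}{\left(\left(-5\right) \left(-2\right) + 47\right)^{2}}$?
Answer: $- \frac{290}{3249} \approx -0.089258$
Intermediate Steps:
$p = -16$ ($p = 9 - 25 = -16$)
$w = -290$ ($w = -4 - 286 = -290$)
$\frac{w}{\left(\left(-5\right) \left(-2\right) + 47\right)^{2}} = - \frac{290}{\left(\left(-5\right) \left(-2\right) + 47\right)^{2}} = - \frac{290}{\left(10 + 47\right)^{2}} = - \frac{290}{57^{2}} = - \frac{290}{3249}$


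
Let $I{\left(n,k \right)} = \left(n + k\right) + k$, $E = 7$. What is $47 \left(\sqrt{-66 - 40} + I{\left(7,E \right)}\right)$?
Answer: $987 + 47 i \sqrt{106} \approx 987.0 + 483.89 i$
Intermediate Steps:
$I{\left(n,k \right)} = n + 2 k$ ($I{\left(n,k \right)} = \left(k + n\right) + k = n + 2 k$)
$47 \left(\sqrt{-66 - 40} + I{\left(7,E \right)}\right) = 47 \left(\sqrt{-66 - 40} + \left(7 + 2 \cdot 7\right)\right) = 47 \left(\sqrt{-106} + \left(7 + 14\right)\right) = 47 \left(i \sqrt{106} + 21\right) = 47 \left(21 + i \sqrt{106}\right) = 987 + 47 i \sqrt{106}$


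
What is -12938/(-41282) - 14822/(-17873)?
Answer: 421561339/368916593 ≈ 1.1427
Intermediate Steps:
-12938/(-41282) - 14822/(-17873) = -12938*(-1/41282) - 14822*(-1/17873) = 6469/20641 + 14822/17873 = 421561339/368916593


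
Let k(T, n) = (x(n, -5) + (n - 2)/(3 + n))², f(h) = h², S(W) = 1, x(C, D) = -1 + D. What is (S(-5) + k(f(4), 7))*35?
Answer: 4375/4 ≈ 1093.8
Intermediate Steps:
k(T, n) = (-6 + (-2 + n)/(3 + n))² (k(T, n) = ((-1 - 5) + (n - 2)/(3 + n))² = (-6 + (-2 + n)/(3 + n))²)
(S(-5) + k(f(4), 7))*35 = (1 + 25*(4 + 7)²/(3 + 7)²)*35 = (1 + 25*11²/10²)*35 = (1 + 25*(1/100)*121)*35 = (1 + 121/4)*35 = (125/4)*35 = 4375/4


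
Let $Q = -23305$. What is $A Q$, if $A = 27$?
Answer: $-629235$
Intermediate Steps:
$A Q = 27 \left(-23305\right) = -629235$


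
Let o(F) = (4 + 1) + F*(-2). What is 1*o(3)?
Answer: -1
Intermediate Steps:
o(F) = 5 - 2*F
1*o(3) = 1*(5 - 2*3) = 1*(5 - 6) = 1*(-1) = -1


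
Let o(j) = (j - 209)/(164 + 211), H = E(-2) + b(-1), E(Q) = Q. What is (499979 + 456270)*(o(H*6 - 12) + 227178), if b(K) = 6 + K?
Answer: 81464331627203/375 ≈ 2.1724e+11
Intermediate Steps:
H = 3 (H = -2 + (6 - 1) = -2 + 5 = 3)
o(j) = -209/375 + j/375 (o(j) = (-209 + j)/375 = (-209 + j)*(1/375) = -209/375 + j/375)
(499979 + 456270)*(o(H*6 - 12) + 227178) = (499979 + 456270)*((-209/375 + (3*6 - 12)/375) + 227178) = 956249*((-209/375 + (18 - 12)/375) + 227178) = 956249*((-209/375 + (1/375)*6) + 227178) = 956249*((-209/375 + 2/125) + 227178) = 956249*(-203/375 + 227178) = 956249*(85191547/375) = 81464331627203/375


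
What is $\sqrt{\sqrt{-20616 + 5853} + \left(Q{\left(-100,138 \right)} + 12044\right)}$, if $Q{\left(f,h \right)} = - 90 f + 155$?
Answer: $\sqrt{21199 + i \sqrt{14763}} \approx 145.6 + 0.4173 i$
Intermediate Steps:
$Q{\left(f,h \right)} = 155 - 90 f$
$\sqrt{\sqrt{-20616 + 5853} + \left(Q{\left(-100,138 \right)} + 12044\right)} = \sqrt{\sqrt{-20616 + 5853} + \left(\left(155 - -9000\right) + 12044\right)} = \sqrt{\sqrt{-14763} + \left(\left(155 + 9000\right) + 12044\right)} = \sqrt{i \sqrt{14763} + \left(9155 + 12044\right)} = \sqrt{i \sqrt{14763} + 21199} = \sqrt{21199 + i \sqrt{14763}}$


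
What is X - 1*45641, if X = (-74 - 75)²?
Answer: -23440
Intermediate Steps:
X = 22201 (X = (-149)² = 22201)
X - 1*45641 = 22201 - 1*45641 = 22201 - 45641 = -23440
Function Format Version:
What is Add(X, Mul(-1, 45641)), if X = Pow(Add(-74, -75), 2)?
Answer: -23440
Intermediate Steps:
X = 22201 (X = Pow(-149, 2) = 22201)
Add(X, Mul(-1, 45641)) = Add(22201, Mul(-1, 45641)) = Add(22201, -45641) = -23440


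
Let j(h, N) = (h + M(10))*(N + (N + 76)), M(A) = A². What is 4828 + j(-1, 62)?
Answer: 24628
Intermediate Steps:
j(h, N) = (76 + 2*N)*(100 + h) (j(h, N) = (h + 10²)*(N + (N + 76)) = (h + 100)*(N + (76 + N)) = (100 + h)*(76 + 2*N) = (76 + 2*N)*(100 + h))
4828 + j(-1, 62) = 4828 + (7600 + 76*(-1) + 200*62 + 2*62*(-1)) = 4828 + (7600 - 76 + 12400 - 124) = 4828 + 19800 = 24628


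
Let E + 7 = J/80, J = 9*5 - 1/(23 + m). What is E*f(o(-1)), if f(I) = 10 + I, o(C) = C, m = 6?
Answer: -16803/290 ≈ -57.941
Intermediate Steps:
J = 1304/29 (J = 9*5 - 1/(23 + 6) = 45 - 1/29 = 1304/29 ≈ 44.966)
E = -1867/290 (E = -7 + (1304/29)/80 = -7 + (1304/29)*(1/80) = -7 + 163/290 = -1867/290 ≈ -6.4379)
E*f(o(-1)) = -1867*(10 - 1)/290 = -1867/290*9 = -16803/290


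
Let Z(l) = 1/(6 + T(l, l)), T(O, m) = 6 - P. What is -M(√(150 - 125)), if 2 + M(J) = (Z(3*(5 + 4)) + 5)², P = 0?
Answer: -3433/144 ≈ -23.840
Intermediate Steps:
T(O, m) = 6 (T(O, m) = 6 - 1*0 = 6 + 0 = 6)
Z(l) = 1/12 (Z(l) = 1/(6 + 6) = 1/12)
M(J) = 3433/144 (M(J) = -2 + (1/12 + 5)² = -2 + (61/12)² = -2 + 3721/144 = 3433/144)
-M(√(150 - 125)) = -1*3433/144 = -3433/144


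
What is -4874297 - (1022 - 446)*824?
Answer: -5348921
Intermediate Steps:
-4874297 - (1022 - 446)*824 = -4874297 - 576*824 = -4874297 - 1*474624 = -4874297 - 474624 = -5348921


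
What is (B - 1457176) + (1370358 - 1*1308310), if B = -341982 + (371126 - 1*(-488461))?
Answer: -877523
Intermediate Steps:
B = 517605 (B = -341982 + (371126 + 488461) = -341982 + 859587 = 517605)
(B - 1457176) + (1370358 - 1*1308310) = (517605 - 1457176) + (1370358 - 1*1308310) = -939571 + (1370358 - 1308310) = -939571 + 62048 = -877523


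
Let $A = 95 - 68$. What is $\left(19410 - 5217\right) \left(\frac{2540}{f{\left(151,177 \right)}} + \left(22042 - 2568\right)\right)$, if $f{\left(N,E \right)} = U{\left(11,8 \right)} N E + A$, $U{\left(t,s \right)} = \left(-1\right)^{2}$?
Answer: $\frac{1232449003608}{4459} \approx 2.764 \cdot 10^{8}$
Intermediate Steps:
$A = 27$
$U{\left(t,s \right)} = 1$
$f{\left(N,E \right)} = 27 + E N$ ($f{\left(N,E \right)} = 1 N E + 27 = N E + 27 = E N + 27 = 27 + E N$)
$\left(19410 - 5217\right) \left(\frac{2540}{f{\left(151,177 \right)}} + \left(22042 - 2568\right)\right) = \left(19410 - 5217\right) \left(\frac{2540}{27 + 177 \cdot 151} + \left(22042 - 2568\right)\right) = 14193 \left(\frac{2540}{27 + 26727} + 19474\right) = 14193 \left(\frac{2540}{26754} + 19474\right) = 14193 \left(2540 \cdot \frac{1}{26754} + 19474\right) = 14193 \left(\frac{1270}{13377} + 19474\right) = 14193 \cdot \frac{260504968}{13377} = \frac{1232449003608}{4459}$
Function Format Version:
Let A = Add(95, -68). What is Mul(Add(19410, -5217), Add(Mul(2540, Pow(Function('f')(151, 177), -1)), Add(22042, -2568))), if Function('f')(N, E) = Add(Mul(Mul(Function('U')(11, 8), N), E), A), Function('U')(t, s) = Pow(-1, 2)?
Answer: Rational(1232449003608, 4459) ≈ 2.7640e+8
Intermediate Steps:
A = 27
Function('U')(t, s) = 1
Function('f')(N, E) = Add(27, Mul(E, N)) (Function('f')(N, E) = Add(Mul(Mul(1, N), E), 27) = Add(Mul(N, E), 27) = Add(Mul(E, N), 27) = Add(27, Mul(E, N)))
Mul(Add(19410, -5217), Add(Mul(2540, Pow(Function('f')(151, 177), -1)), Add(22042, -2568))) = Mul(Add(19410, -5217), Add(Mul(2540, Pow(Add(27, Mul(177, 151)), -1)), Add(22042, -2568))) = Mul(14193, Add(Mul(2540, Pow(Add(27, 26727), -1)), 19474)) = Mul(14193, Add(Mul(2540, Pow(26754, -1)), 19474)) = Mul(14193, Add(Mul(2540, Rational(1, 26754)), 19474)) = Mul(14193, Add(Rational(1270, 13377), 19474)) = Mul(14193, Rational(260504968, 13377)) = Rational(1232449003608, 4459)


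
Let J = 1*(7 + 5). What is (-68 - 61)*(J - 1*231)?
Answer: 28251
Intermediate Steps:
J = 12 (J = 1*12 = 12)
(-68 - 61)*(J - 1*231) = (-68 - 61)*(12 - 1*231) = -129*(12 - 231) = -129*(-219) = 28251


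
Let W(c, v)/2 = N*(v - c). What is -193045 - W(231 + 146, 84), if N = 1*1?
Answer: -192459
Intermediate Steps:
N = 1
W(c, v) = -2*c + 2*v (W(c, v) = 2*(1*(v - c)) = 2*(v - c) = -2*c + 2*v)
-193045 - W(231 + 146, 84) = -193045 - (-2*(231 + 146) + 2*84) = -193045 - (-2*377 + 168) = -193045 - (-754 + 168) = -193045 - 1*(-586) = -193045 + 586 = -192459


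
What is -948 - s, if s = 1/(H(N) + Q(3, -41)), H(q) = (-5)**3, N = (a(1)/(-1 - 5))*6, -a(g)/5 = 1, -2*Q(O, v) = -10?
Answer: -113759/120 ≈ -947.99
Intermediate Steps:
Q(O, v) = 5 (Q(O, v) = -1/2*(-10) = 5)
a(g) = -5 (a(g) = -5*1 = -5)
N = 5 (N = -5/(-1 - 5)*6 = -5/(-6)*6 = -5*(-1/6)*6 = (5/6)*6 = 5)
H(q) = -125
s = -1/120 (s = 1/(-125 + 5) = 1/(-120) = -1/120 ≈ -0.0083333)
-948 - s = -948 - 1*(-1/120) = -948 + 1/120 = -113759/120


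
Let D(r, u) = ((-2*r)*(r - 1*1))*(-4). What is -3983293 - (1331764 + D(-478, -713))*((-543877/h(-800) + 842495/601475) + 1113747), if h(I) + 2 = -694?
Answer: -14759830036026795145/4186266 ≈ -3.5258e+12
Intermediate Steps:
h(I) = -696 (h(I) = -2 - 694 = -696)
D(r, u) = 8*r*(-1 + r) (D(r, u) = ((-2*r)*(r - 1))*(-4) = ((-2*r)*(-1 + r))*(-4) = -2*r*(-1 + r)*(-4) = 8*r*(-1 + r))
-3983293 - (1331764 + D(-478, -713))*((-543877/h(-800) + 842495/601475) + 1113747) = -3983293 - (1331764 + 8*(-478)*(-1 - 478))*((-543877/(-696) + 842495/601475) + 1113747) = -3983293 - (1331764 + 8*(-478)*(-479))*((-543877*(-1/696) + 842495*(1/601475)) + 1113747) = -3983293 - (1331764 + 1831696)*((543877/696 + 168499/120295) + 1113747) = -3983293 - 3163460*(65542959019/83725320 + 1113747) = -3983293 - 3163460*93314366933059/83725320 = -3983293 - 1*14759813360902741207/4186266 = -3983293 - 14759813360902741207/4186266 = -14759830036026795145/4186266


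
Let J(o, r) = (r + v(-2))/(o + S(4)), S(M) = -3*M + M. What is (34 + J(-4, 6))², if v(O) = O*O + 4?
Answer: 38809/36 ≈ 1078.0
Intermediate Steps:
v(O) = 4 + O² (v(O) = O² + 4 = 4 + O²)
S(M) = -2*M
J(o, r) = (8 + r)/(-8 + o) (J(o, r) = (r + (4 + (-2)²))/(o - 2*4) = (r + (4 + 4))/(o - 8) = (r + 8)/(-8 + o) = (8 + r)/(-8 + o))
(34 + J(-4, 6))² = (34 + (8 + 6)/(-8 - 4))² = (34 + 14/(-12))² = (34 - 1/12*14)² = (34 - 7/6)² = (197/6)² = 38809/36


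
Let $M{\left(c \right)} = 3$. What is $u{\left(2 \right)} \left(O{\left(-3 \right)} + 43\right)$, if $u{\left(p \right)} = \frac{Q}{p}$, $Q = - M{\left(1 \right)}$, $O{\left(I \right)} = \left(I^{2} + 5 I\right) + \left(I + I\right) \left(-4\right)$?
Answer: $- \frac{183}{2} \approx -91.5$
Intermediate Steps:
$O{\left(I \right)} = I^{2} - 3 I$ ($O{\left(I \right)} = \left(I^{2} + 5 I\right) + 2 I \left(-4\right) = \left(I^{2} + 5 I\right) - 8 I = I^{2} - 3 I$)
$Q = -3$ ($Q = \left(-1\right) 3 = -3$)
$u{\left(p \right)} = - \frac{3}{p}$
$u{\left(2 \right)} \left(O{\left(-3 \right)} + 43\right) = - \frac{3}{2} \left(- 3 \left(-3 - 3\right) + 43\right) = \left(-3\right) \frac{1}{2} \left(\left(-3\right) \left(-6\right) + 43\right) = - \frac{3 \left(18 + 43\right)}{2} = \left(- \frac{3}{2}\right) 61 = - \frac{183}{2}$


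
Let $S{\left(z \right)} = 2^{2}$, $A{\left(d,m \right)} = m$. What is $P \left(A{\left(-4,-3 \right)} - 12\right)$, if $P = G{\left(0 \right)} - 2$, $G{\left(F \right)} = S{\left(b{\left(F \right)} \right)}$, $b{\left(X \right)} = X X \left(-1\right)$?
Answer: $-30$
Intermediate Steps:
$b{\left(X \right)} = - X^{2}$ ($b{\left(X \right)} = X^{2} \left(-1\right) = - X^{2}$)
$S{\left(z \right)} = 4$
$G{\left(F \right)} = 4$
$P = 2$ ($P = 4 - 2 = 2$)
$P \left(A{\left(-4,-3 \right)} - 12\right) = 2 \left(-3 - 12\right) = 2 \left(-15\right) = -30$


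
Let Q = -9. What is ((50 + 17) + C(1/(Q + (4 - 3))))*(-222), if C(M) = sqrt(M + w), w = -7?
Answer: -14874 - 111*I*sqrt(114)/2 ≈ -14874.0 - 592.58*I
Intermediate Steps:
C(M) = sqrt(-7 + M) (C(M) = sqrt(M - 7) = sqrt(-7 + M))
((50 + 17) + C(1/(Q + (4 - 3))))*(-222) = ((50 + 17) + sqrt(-7 + 1/(-9 + (4 - 3))))*(-222) = (67 + sqrt(-7 + 1/(-9 + 1)))*(-222) = (67 + sqrt(-7 + 1/(-8)))*(-222) = (67 + sqrt(-7 - 1/8))*(-222) = (67 + sqrt(-57/8))*(-222) = (67 + I*sqrt(114)/4)*(-222) = -14874 - 111*I*sqrt(114)/2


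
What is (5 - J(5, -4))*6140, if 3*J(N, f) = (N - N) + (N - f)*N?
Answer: -61400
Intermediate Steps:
J(N, f) = N*(N - f)/3 (J(N, f) = ((N - N) + (N - f)*N)/3 = (0 + N*(N - f))/3 = (N*(N - f))/3 = N*(N - f)/3)
(5 - J(5, -4))*6140 = (5 - 5*(5 - 1*(-4))/3)*6140 = (5 - 5*(5 + 4)/3)*6140 = (5 - 5*9/3)*6140 = (5 - 1*15)*6140 = (5 - 15)*6140 = -10*6140 = -61400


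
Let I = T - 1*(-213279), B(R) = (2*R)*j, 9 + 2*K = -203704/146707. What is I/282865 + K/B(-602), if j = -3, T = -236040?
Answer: -2232133796273/27253049328120 ≈ -0.081904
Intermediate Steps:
K = -1524067/293414 (K = -9/2 + (-203704/146707)/2 = -9/2 + (-203704*1/146707)/2 = -9/2 + (1/2)*(-203704/146707) = -9/2 - 101852/146707 = -1524067/293414 ≈ -5.1943)
B(R) = -6*R (B(R) = (2*R)*(-3) = -6*R)
I = -22761 (I = -236040 - 1*(-213279) = -236040 + 213279 = -22761)
I/282865 + K/B(-602) = -22761/282865 - 1524067/(293414*((-6*(-602)))) = -22761*1/282865 - 1524067/293414/3612 = -22761/282865 - 1524067/293414*1/3612 = -22761/282865 - 1524067/1059811368 = -2232133796273/27253049328120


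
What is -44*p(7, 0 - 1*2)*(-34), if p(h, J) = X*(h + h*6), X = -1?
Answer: -73304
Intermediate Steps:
p(h, J) = -7*h (p(h, J) = -(h + h*6) = -(h + 6*h) = -7*h)
-44*p(7, 0 - 1*2)*(-34) = -(-308)*7*(-34) = -44*(-49)*(-34) = 2156*(-34) = -73304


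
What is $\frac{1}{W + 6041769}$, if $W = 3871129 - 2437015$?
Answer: $\frac{1}{7475883} \approx 1.3376 \cdot 10^{-7}$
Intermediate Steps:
$W = 1434114$ ($W = 3871129 - 2437015 = 1434114$)
$\frac{1}{W + 6041769} = \frac{1}{1434114 + 6041769} = \frac{1}{7475883}$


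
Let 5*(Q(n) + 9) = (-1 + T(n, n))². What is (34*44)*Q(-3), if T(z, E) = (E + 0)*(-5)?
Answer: 225896/5 ≈ 45179.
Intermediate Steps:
T(z, E) = -5*E (T(z, E) = E*(-5) = -5*E)
Q(n) = -9 + (-1 - 5*n)²/5
(34*44)*Q(-3) = (34*44)*(-9 + (1 + 5*(-3))²/5) = 1496*(-9 + (1 - 15)²/5) = 1496*(-9 + (⅕)*(-14)²) = 1496*(-9 + (⅕)*196) = 1496*(-9 + 196/5) = 1496*(151/5) = 225896/5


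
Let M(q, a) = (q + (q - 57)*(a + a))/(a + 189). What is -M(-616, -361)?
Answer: 242645/86 ≈ 2821.5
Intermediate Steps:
M(q, a) = (q + 2*a*(-57 + q))/(189 + a) (M(q, a) = (q + (-57 + q)*(2*a))/(189 + a) = (q + 2*a*(-57 + q))/(189 + a))
-M(-616, -361) = -(-616 - 114*(-361) + 2*(-361)*(-616))/(189 - 361) = -(-616 + 41154 + 444752)/(-172) = -(-1)*485290/172 = -1*(-242645/86) = 242645/86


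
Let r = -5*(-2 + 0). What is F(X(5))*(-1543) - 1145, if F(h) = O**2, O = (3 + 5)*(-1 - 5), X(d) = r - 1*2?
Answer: -3556217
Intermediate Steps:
r = 10 (r = -5*(-2) = 10)
X(d) = 8 (X(d) = 10 - 1*2 = 10 - 2 = 8)
O = -48 (O = 8*(-6) = -48)
F(h) = 2304 (F(h) = (-48)**2 = 2304)
F(X(5))*(-1543) - 1145 = 2304*(-1543) - 1145 = -3555072 - 1145 = -3556217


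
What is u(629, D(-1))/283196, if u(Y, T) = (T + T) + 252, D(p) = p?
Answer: 125/141598 ≈ 0.00088278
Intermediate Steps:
u(Y, T) = 252 + 2*T (u(Y, T) = 2*T + 252 = 252 + 2*T)
u(629, D(-1))/283196 = (252 + 2*(-1))/283196 = (252 - 2)*(1/283196) = 250*(1/283196) = 125/141598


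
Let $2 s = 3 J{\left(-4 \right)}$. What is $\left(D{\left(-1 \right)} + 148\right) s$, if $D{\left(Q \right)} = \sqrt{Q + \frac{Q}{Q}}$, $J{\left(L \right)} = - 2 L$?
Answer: $1776$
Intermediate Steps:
$s = 12$ ($s = \frac{3 \left(\left(-2\right) \left(-4\right)\right)}{2} = \frac{3 \cdot 8}{2} = \frac{1}{2} \cdot 24 = 12$)
$D{\left(Q \right)} = \sqrt{1 + Q}$ ($D{\left(Q \right)} = \sqrt{Q + 1} = \sqrt{1 + Q}$)
$\left(D{\left(-1 \right)} + 148\right) s = \left(\sqrt{1 - 1} + 148\right) 12 = \left(\sqrt{0} + 148\right) 12 = \left(0 + 148\right) 12 = 148 \cdot 12 = 1776$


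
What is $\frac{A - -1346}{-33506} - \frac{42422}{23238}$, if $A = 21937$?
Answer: $- \frac{981220943}{389306214} \approx -2.5204$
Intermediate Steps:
$\frac{A - -1346}{-33506} - \frac{42422}{23238} = \frac{21937 - -1346}{-33506} - \frac{42422}{23238} = \left(21937 + 1346\right) \left(- \frac{1}{33506}\right) - \frac{21211}{11619} = 23283 \left(- \frac{1}{33506}\right) - \frac{21211}{11619} = - \frac{23283}{33506} - \frac{21211}{11619} = - \frac{981220943}{389306214}$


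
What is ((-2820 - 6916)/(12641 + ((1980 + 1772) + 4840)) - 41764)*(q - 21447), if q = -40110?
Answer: 3211047572508/1249 ≈ 2.5709e+9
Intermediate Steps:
((-2820 - 6916)/(12641 + ((1980 + 1772) + 4840)) - 41764)*(q - 21447) = ((-2820 - 6916)/(12641 + ((1980 + 1772) + 4840)) - 41764)*(-40110 - 21447) = (-9736/(12641 + (3752 + 4840)) - 41764)*(-61557) = (-9736/(12641 + 8592) - 41764)*(-61557) = (-9736/21233 - 41764)*(-61557) = -886784748/21233*(-61557) = 3211047572508/1249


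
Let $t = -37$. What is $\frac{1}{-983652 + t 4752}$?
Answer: $- \frac{1}{1159476} \approx -8.6246 \cdot 10^{-7}$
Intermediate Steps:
$\frac{1}{-983652 + t 4752} = \frac{1}{-983652 - 175824} = \frac{1}{-1159476} = - \frac{1}{1159476}$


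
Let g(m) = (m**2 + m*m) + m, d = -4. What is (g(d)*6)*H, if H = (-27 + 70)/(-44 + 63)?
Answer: 7224/19 ≈ 380.21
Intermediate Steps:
g(m) = m + 2*m**2 (g(m) = (m**2 + m**2) + m = 2*m**2 + m = m + 2*m**2)
H = 43/19 ≈ 2.2632
(g(d)*6)*H = (-4*(1 + 2*(-4))*6)*(43/19) = (-4*(1 - 8)*6)*(43/19) = (-4*(-7)*6)*(43/19) = (28*6)*(43/19) = 168*(43/19) = 7224/19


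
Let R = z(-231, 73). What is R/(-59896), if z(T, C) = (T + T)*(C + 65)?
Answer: 15939/14974 ≈ 1.0644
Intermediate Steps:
z(T, C) = 2*T*(65 + C) (z(T, C) = (2*T)*(65 + C) = 2*T*(65 + C))
R = -63756 (R = 2*(-231)*(65 + 73) = 2*(-231)*138 = -63756)
R/(-59896) = -63756/(-59896) = -63756*(-1/59896) = 15939/14974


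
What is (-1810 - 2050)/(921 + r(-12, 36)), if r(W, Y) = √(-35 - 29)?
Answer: -711012/169661 + 6176*I/169661 ≈ -4.1908 + 0.036402*I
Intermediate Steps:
r(W, Y) = 8*I (r(W, Y) = √(-64) = 8*I)
(-1810 - 2050)/(921 + r(-12, 36)) = (-1810 - 2050)/(921 + 8*I) = -772*(921 - 8*I)/169661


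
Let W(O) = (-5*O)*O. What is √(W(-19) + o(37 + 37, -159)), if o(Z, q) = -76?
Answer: 3*I*√209 ≈ 43.37*I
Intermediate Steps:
W(O) = -5*O²
√(W(-19) + o(37 + 37, -159)) = √(-5*(-19)² - 76) = √(-5*361 - 76) = √(-1805 - 76) = √(-1881) = 3*I*√209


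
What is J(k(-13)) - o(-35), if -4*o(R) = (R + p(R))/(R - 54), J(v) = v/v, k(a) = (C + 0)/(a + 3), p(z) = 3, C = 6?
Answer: 97/89 ≈ 1.0899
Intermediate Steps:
k(a) = 6/(3 + a) (k(a) = (6 + 0)/(a + 3) = 6/(3 + a))
J(v) = 1
o(R) = -(3 + R)/(4*(-54 + R)) (o(R) = -(R + 3)/(4*(R - 54)) = -(3 + R)/(4*(-54 + R)))
J(k(-13)) - o(-35) = 1 - (-3 - 1*(-35))/(4*(-54 - 35)) = 1 - (-3 + 35)/(4*(-89)) = 1 - (-1)*32/(4*89) = 1 - 1*(-8/89) = 1 + 8/89 = 97/89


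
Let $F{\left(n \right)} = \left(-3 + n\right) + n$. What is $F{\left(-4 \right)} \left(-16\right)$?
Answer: $176$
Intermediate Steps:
$F{\left(n \right)} = -3 + 2 n$
$F{\left(-4 \right)} \left(-16\right) = \left(-3 + 2 \left(-4\right)\right) \left(-16\right) = \left(-3 - 8\right) \left(-16\right) = \left(-11\right) \left(-16\right) = 176$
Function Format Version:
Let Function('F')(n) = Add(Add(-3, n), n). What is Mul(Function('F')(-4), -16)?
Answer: 176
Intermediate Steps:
Function('F')(n) = Add(-3, Mul(2, n))
Mul(Function('F')(-4), -16) = Mul(Add(-3, Mul(2, -4)), -16) = Mul(Add(-3, -8), -16) = Mul(-11, -16) = 176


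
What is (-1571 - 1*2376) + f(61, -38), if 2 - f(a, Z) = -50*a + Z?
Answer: -857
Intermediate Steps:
f(a, Z) = 2 - Z + 50*a (f(a, Z) = 2 - (-50*a + Z) = 2 - (Z - 50*a) = 2 + (-Z + 50*a) = 2 - Z + 50*a)
(-1571 - 1*2376) + f(61, -38) = (-1571 - 1*2376) + (2 - 1*(-38) + 50*61) = (-1571 - 2376) + (2 + 38 + 3050) = -3947 + 3090 = -857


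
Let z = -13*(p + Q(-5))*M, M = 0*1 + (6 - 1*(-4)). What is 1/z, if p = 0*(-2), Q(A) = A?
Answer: 1/650 ≈ 0.0015385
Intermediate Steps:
M = 10 (M = 0 + (6 + 4) = 0 + 10 = 10)
p = 0
z = 650 (z = -13*(0 - 5)*10 = -(-65)*10 = -13*(-50) = 650)
1/z = 1/650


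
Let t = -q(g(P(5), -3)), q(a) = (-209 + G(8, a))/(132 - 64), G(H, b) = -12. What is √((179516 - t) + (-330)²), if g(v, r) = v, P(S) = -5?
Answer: √1153651/2 ≈ 537.04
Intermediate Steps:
q(a) = -13/4 (q(a) = (-209 - 12)/(132 - 64) = -221/68 = -221*1/68 = -13/4)
t = 13/4 (t = -1*(-13/4) = 13/4 ≈ 3.2500)
√((179516 - t) + (-330)²) = √((179516 - 1*13/4) + (-330)²) = √((179516 - 13/4) + 108900) = √(718051/4 + 108900) = √(1153651/4) = √1153651/2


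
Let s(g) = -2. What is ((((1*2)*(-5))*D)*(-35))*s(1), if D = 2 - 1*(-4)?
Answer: -4200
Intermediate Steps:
D = 6 (D = 2 + 4 = 6)
((((1*2)*(-5))*D)*(-35))*s(1) = ((((1*2)*(-5))*6)*(-35))*(-2) = (((2*(-5))*6)*(-35))*(-2) = (-10*6*(-35))*(-2) = -60*(-35)*(-2) = 2100*(-2) = -4200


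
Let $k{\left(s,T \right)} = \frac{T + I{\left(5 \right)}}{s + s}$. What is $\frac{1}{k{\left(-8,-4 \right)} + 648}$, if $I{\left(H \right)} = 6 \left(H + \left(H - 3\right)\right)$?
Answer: $\frac{8}{5165} \approx 0.0015489$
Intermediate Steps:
$I{\left(H \right)} = -18 + 12 H$ ($I{\left(H \right)} = 6 \left(H + \left(-3 + H\right)\right) = 6 \left(-3 + 2 H\right) = -18 + 12 H$)
$k{\left(s,T \right)} = \frac{42 + T}{2 s}$ ($k{\left(s,T \right)} = \frac{T + \left(-18 + 12 \cdot 5\right)}{s + s} = \frac{T + \left(-18 + 60\right)}{2 s} = \left(T + 42\right) \frac{1}{2 s} = \left(42 + T\right) \frac{1}{2 s} = \frac{42 + T}{2 s}$)
$\frac{1}{k{\left(-8,-4 \right)} + 648} = \frac{1}{\frac{42 - 4}{2 \left(-8\right)} + 648} = \frac{1}{\frac{1}{2} \left(- \frac{1}{8}\right) 38 + 648} = \frac{1}{- \frac{19}{8} + 648} = \frac{1}{\frac{5165}{8}} = \frac{8}{5165}$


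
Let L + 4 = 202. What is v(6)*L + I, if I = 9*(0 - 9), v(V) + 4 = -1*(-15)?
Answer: 2097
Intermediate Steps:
v(V) = 11 (v(V) = -4 - 1*(-15) = -4 + 15 = 11)
L = 198 (L = -4 + 202 = 198)
I = -81 (I = 9*(-9) = -81)
v(6)*L + I = 11*198 - 81 = 2178 - 81 = 2097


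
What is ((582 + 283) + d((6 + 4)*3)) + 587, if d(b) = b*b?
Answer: 2352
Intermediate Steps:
d(b) = b²
((582 + 283) + d((6 + 4)*3)) + 587 = ((582 + 283) + ((6 + 4)*3)²) + 587 = (865 + (10*3)²) + 587 = (865 + 30²) + 587 = (865 + 900) + 587 = 1765 + 587 = 2352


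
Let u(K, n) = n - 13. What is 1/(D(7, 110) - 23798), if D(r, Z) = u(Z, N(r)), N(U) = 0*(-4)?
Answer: -1/23811 ≈ -4.1997e-5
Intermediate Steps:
N(U) = 0
u(K, n) = -13 + n
D(r, Z) = -13 (D(r, Z) = -13 + 0 = -13)
1/(D(7, 110) - 23798) = 1/(-13 - 23798) = 1/(-23811) = -1/23811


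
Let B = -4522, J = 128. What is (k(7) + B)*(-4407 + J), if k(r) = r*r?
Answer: 19139967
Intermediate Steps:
k(r) = r²
(k(7) + B)*(-4407 + J) = (7² - 4522)*(-4407 + 128) = (49 - 4522)*(-4279) = -4473*(-4279) = 19139967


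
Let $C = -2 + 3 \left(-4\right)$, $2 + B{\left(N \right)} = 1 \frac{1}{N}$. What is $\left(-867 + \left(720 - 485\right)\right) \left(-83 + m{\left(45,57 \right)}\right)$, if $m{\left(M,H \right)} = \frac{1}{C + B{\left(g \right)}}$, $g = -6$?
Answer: $\frac{5092024}{97} \approx 52495.0$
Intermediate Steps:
$B{\left(N \right)} = -2 + \frac{1}{N}$ ($B{\left(N \right)} = -2 + 1 \frac{1}{N} = -2 + \frac{1}{N}$)
$C = -14$ ($C = -2 - 12 = -14$)
$m{\left(M,H \right)} = - \frac{6}{97}$ ($m{\left(M,H \right)} = \frac{1}{-14 - \left(2 - \frac{1}{-6}\right)} = \frac{1}{-14 - \frac{13}{6}} = \frac{1}{- \frac{97}{6}} = - \frac{6}{97}$)
$\left(-867 + \left(720 - 485\right)\right) \left(-83 + m{\left(45,57 \right)}\right) = \left(-867 + \left(720 - 485\right)\right) \left(-83 - \frac{6}{97}\right) = \left(-867 + \left(720 - 485\right)\right) \left(- \frac{8057}{97}\right) = \left(-867 + 235\right) \left(- \frac{8057}{97}\right) = \left(-632\right) \left(- \frac{8057}{97}\right) = \frac{5092024}{97}$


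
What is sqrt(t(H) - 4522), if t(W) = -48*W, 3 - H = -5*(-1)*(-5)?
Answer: I*sqrt(5866) ≈ 76.59*I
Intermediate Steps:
H = 28 (H = 3 - (-5*(-1))*(-5) = 3 - 5*(-5) = 3 - 1*(-25) = 3 + 25 = 28)
t(W) = -48*W
sqrt(t(H) - 4522) = sqrt(-48*28 - 4522) = sqrt(-1344 - 4522) = sqrt(-5866) = I*sqrt(5866)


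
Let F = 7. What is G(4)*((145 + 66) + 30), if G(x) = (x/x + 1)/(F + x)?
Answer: 482/11 ≈ 43.818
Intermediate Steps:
G(x) = 2/(7 + x) (G(x) = (x/x + 1)/(7 + x) = (1 + 1)/(7 + x) = 2/(7 + x))
G(4)*((145 + 66) + 30) = (2/(7 + 4))*((145 + 66) + 30) = (2/11)*(211 + 30) = (2*(1/11))*241 = (2/11)*241 = 482/11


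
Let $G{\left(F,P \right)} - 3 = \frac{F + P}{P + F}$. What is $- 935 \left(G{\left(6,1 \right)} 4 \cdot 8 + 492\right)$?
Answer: $-579700$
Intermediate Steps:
$G{\left(F,P \right)} = 4$ ($G{\left(F,P \right)} = 3 + \frac{F + P}{P + F} = 3 + \frac{F + P}{F + P} = 3 + 1 = 4$)
$- 935 \left(G{\left(6,1 \right)} 4 \cdot 8 + 492\right) = - 935 \left(4 \cdot 4 \cdot 8 + 492\right) = - 935 \left(16 \cdot 8 + 492\right) = - 935 \left(128 + 492\right) = \left(-935\right) 620 = -579700$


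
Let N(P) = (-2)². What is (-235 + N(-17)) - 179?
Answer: -410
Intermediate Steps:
N(P) = 4
(-235 + N(-17)) - 179 = (-235 + 4) - 179 = -231 - 179 = -410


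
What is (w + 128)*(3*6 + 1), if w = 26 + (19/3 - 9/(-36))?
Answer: 36613/12 ≈ 3051.1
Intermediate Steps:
w = 391/12 (w = 26 + (19*(1/3) - 9*(-1/36)) = 26 + (19/3 + 1/4) = 26 + 79/12 = 391/12 ≈ 32.583)
(w + 128)*(3*6 + 1) = (391/12 + 128)*(3*6 + 1) = 1927*(18 + 1)/12 = (1927/12)*19 = 36613/12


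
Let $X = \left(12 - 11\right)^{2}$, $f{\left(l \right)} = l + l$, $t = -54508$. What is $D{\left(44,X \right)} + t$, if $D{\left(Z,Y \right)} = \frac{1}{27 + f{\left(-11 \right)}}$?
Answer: $- \frac{272539}{5} \approx -54508.0$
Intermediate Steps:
$f{\left(l \right)} = 2 l$
$X = 1$ ($X = 1^{2} = 1$)
$D{\left(Z,Y \right)} = \frac{1}{5}$ ($D{\left(Z,Y \right)} = \frac{1}{27 + 2 \left(-11\right)} = \frac{1}{27 - 22} = \frac{1}{5}$)
$D{\left(44,X \right)} + t = \frac{1}{5} - 54508 = - \frac{272539}{5}$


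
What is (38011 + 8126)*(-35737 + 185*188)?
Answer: -44153109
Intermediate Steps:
(38011 + 8126)*(-35737 + 185*188) = 46137*(-35737 + 34780) = 46137*(-957) = -44153109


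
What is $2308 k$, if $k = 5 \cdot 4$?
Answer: $46160$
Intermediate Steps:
$k = 20$
$2308 k = 2308 \cdot 20 = 46160$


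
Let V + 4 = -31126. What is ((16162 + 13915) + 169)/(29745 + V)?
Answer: -30246/1385 ≈ -21.838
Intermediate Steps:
V = -31130 (V = -4 - 31126 = -31130)
((16162 + 13915) + 169)/(29745 + V) = ((16162 + 13915) + 169)/(29745 - 31130) = (30077 + 169)/(-1385) = 30246*(-1/1385) = -30246/1385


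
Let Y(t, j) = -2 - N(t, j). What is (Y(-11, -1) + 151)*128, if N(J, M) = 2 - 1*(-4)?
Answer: 18304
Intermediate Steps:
N(J, M) = 6 (N(J, M) = 2 + 4 = 6)
Y(t, j) = -8 (Y(t, j) = -2 - 1*6 = -2 - 6 = -8)
(Y(-11, -1) + 151)*128 = (-8 + 151)*128 = 143*128 = 18304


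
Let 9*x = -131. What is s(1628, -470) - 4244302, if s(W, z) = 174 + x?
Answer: -38197283/9 ≈ -4.2441e+6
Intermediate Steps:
x = -131/9 (x = (1/9)*(-131) = -131/9 ≈ -14.556)
s(W, z) = 1435/9 (s(W, z) = 174 - 131/9 = 1435/9)
s(1628, -470) - 4244302 = 1435/9 - 4244302 = -38197283/9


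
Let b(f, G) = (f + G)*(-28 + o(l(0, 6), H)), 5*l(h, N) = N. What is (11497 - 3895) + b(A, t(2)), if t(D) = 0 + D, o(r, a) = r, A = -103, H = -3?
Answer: 51544/5 ≈ 10309.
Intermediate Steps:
l(h, N) = N/5
t(D) = D
b(f, G) = -134*G/5 - 134*f/5 (b(f, G) = (f + G)*(-28 + (⅕)*6) = (G + f)*(-28 + 6/5) = (G + f)*(-134/5) = -134*G/5 - 134*f/5)
(11497 - 3895) + b(A, t(2)) = (11497 - 3895) + (-134/5*2 - 134/5*(-103)) = 7602 + (-268/5 + 13802/5) = 7602 + 13534/5 = 51544/5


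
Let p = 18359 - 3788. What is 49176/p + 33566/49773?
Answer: 326303026/80582487 ≈ 4.0493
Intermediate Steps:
p = 14571
49176/p + 33566/49773 = 49176/14571 + 33566/49773 = 49176*(1/14571) + 33566*(1/49773) = 5464/1619 + 33566/49773 = 326303026/80582487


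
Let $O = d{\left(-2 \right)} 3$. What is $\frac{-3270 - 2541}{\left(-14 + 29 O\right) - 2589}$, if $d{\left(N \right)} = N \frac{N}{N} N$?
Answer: $\frac{5811}{2255} \approx 2.5769$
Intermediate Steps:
$d{\left(N \right)} = N^{2}$ ($d{\left(N \right)} = N 1 N = N N = N^{2}$)
$O = 12$ ($O = \left(-2\right)^{2} \cdot 3 = 4 \cdot 3 = 12$)
$\frac{-3270 - 2541}{\left(-14 + 29 O\right) - 2589} = \frac{-3270 - 2541}{\left(-14 + 29 \cdot 12\right) - 2589} = - \frac{5811}{\left(-14 + 348\right) - 2589} = - \frac{5811}{334 - 2589} = - \frac{5811}{-2255} = \left(-5811\right) \left(- \frac{1}{2255}\right) = \frac{5811}{2255}$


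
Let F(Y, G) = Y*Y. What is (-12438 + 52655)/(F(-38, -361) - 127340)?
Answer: -40217/125896 ≈ -0.31945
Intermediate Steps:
F(Y, G) = Y²
(-12438 + 52655)/(F(-38, -361) - 127340) = (-12438 + 52655)/((-38)² - 127340) = 40217/(1444 - 127340) = 40217/(-125896) = 40217*(-1/125896) = -40217/125896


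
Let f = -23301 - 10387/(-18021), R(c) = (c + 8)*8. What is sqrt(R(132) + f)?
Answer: I*sqrt(7203235433694)/18021 ≈ 148.93*I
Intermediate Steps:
R(c) = 64 + 8*c (R(c) = (8 + c)*8 = 64 + 8*c)
f = -419896934/18021 (f = -23301 - 10387*(-1)/18021 = -23301 - 1*(-10387/18021) = -23301 + 10387/18021 = -419896934/18021 ≈ -23300.)
sqrt(R(132) + f) = sqrt((64 + 8*132) - 419896934/18021) = sqrt((64 + 1056) - 419896934/18021) = sqrt(1120 - 419896934/18021) = sqrt(-399713414/18021) = I*sqrt(7203235433694)/18021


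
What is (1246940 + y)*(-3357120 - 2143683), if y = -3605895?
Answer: 12976146740865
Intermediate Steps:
(1246940 + y)*(-3357120 - 2143683) = (1246940 - 3605895)*(-3357120 - 2143683) = -2358955*(-5500803) = 12976146740865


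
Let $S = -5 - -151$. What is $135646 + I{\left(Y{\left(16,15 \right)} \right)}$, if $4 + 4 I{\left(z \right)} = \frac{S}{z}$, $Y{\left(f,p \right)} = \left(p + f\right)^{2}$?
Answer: $\frac{260709763}{1922} \approx 1.3565 \cdot 10^{5}$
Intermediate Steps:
$Y{\left(f,p \right)} = \left(f + p\right)^{2}$
$S = 146$ ($S = -5 + 151 = 146$)
$I{\left(z \right)} = -1 + \frac{73}{2 z}$ ($I{\left(z \right)} = -1 + \frac{146 \frac{1}{z}}{4} = -1 + \frac{73}{2 z}$)
$135646 + I{\left(Y{\left(16,15 \right)} \right)} = 135646 + \frac{\frac{73}{2} - \left(16 + 15\right)^{2}}{\left(16 + 15\right)^{2}} = 135646 + \frac{\frac{73}{2} - 31^{2}}{31^{2}} = 135646 + \frac{\frac{73}{2} - 961}{961} = 135646 + \frac{1}{961} \left(- \frac{1849}{2}\right) = 135646 - \frac{1849}{1922} = \frac{260709763}{1922}$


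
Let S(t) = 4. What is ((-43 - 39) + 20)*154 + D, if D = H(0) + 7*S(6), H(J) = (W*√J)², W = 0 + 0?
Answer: -9520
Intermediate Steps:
W = 0
H(J) = 0 (H(J) = (0*√J)² = 0² = 0)
D = 28 (D = 0 + 7*4 = 0 + 28 = 28)
((-43 - 39) + 20)*154 + D = ((-43 - 39) + 20)*154 + 28 = (-82 + 20)*154 + 28 = -62*154 + 28 = -9548 + 28 = -9520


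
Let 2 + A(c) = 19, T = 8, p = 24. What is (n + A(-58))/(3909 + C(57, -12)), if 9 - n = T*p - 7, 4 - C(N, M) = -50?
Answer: -53/1321 ≈ -0.040121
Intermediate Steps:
C(N, M) = 54 (C(N, M) = 4 - 1*(-50) = 4 + 50 = 54)
A(c) = 17 (A(c) = -2 + 19 = 17)
n = -176 (n = 9 - (8*24 - 7) = 9 - (192 - 7) = 9 - 1*185 = 9 - 185 = -176)
(n + A(-58))/(3909 + C(57, -12)) = (-176 + 17)/(3909 + 54) = -159/3963 = -159*1/3963 = -53/1321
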